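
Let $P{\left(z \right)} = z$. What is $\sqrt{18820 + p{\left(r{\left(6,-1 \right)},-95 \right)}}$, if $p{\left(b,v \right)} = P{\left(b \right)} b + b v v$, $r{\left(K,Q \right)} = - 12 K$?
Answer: $2 i \sqrt{156449} \approx 791.07 i$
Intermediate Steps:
$p{\left(b,v \right)} = b^{2} + b v^{2}$ ($p{\left(b,v \right)} = b b + b v v = b^{2} + b v^{2}$)
$\sqrt{18820 + p{\left(r{\left(6,-1 \right)},-95 \right)}} = \sqrt{18820 + \left(-12\right) 6 \left(\left(-12\right) 6 + \left(-95\right)^{2}\right)} = \sqrt{18820 - 72 \left(-72 + 9025\right)} = \sqrt{18820 - 644616} = \sqrt{-625796} = 2 i \sqrt{156449}$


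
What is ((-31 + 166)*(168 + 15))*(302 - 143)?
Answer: 3928095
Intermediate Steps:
((-31 + 166)*(168 + 15))*(302 - 143) = (135*183)*159 = 24705*159 = 3928095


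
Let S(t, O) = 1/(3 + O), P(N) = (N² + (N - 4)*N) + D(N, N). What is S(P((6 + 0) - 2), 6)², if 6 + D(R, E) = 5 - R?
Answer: 1/81 ≈ 0.012346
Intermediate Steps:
D(R, E) = -1 - R (D(R, E) = -6 + (5 - R) = -1 - R)
P(N) = -1 + N² - N + N*(-4 + N) (P(N) = (N² + (N - 4)*N) + (-1 - N) = (N² + (-4 + N)*N) + (-1 - N) = (N² + N*(-4 + N)) + (-1 - N) = -1 + N² - N + N*(-4 + N))
S(P((6 + 0) - 2), 6)² = (1/(3 + 6))² = (1/9)² = (⅑)² = 1/81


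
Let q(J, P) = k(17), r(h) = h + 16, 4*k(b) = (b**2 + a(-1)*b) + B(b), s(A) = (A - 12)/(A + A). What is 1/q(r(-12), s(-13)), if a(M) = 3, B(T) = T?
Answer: 4/357 ≈ 0.011204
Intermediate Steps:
s(A) = (-12 + A)/(2*A) (s(A) = (-12 + A)/((2*A)) = (-12 + A)*(1/(2*A)) = (-12 + A)/(2*A))
k(b) = b + b**2/4 (k(b) = ((b**2 + 3*b) + b)/4 = (b**2 + 4*b)/4 = b + b**2/4)
r(h) = 16 + h
q(J, P) = 357/4 (q(J, P) = (1/4)*17*(4 + 17) = (1/4)*17*21 = 357/4)
1/q(r(-12), s(-13)) = 1/(357/4) = 4/357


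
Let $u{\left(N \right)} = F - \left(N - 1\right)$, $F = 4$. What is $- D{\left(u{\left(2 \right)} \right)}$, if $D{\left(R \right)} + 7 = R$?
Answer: $4$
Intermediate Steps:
$u{\left(N \right)} = 5 - N$ ($u{\left(N \right)} = 4 - \left(N - 1\right) = 4 - \left(-1 + N\right) = 5 - N$)
$D{\left(R \right)} = -7 + R$
$- D{\left(u{\left(2 \right)} \right)} = - (-7 + \left(5 - 2\right)) = - (-7 + 3) = \left(-1\right) \left(-4\right) = 4$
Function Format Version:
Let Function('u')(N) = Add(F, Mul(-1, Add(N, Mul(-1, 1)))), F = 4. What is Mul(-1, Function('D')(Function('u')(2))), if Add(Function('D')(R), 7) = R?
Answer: 4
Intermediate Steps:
Function('u')(N) = Add(5, Mul(-1, N)) (Function('u')(N) = Add(4, Mul(-1, Add(N, Mul(-1, 1)))) = Add(4, Mul(-1, Add(N, -1))) = Add(4, Mul(-1, Add(-1, N))) = Add(4, Add(1, Mul(-1, N))) = Add(5, Mul(-1, N)))
Function('D')(R) = Add(-7, R)
Mul(-1, Function('D')(Function('u')(2))) = Mul(-1, Add(-7, Add(5, Mul(-1, 2)))) = Mul(-1, Add(-7, Add(5, -2))) = Mul(-1, Add(-7, 3)) = Mul(-1, -4) = 4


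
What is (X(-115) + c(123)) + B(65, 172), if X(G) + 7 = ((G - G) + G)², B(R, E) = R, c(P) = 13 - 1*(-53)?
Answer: 13349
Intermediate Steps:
c(P) = 66 (c(P) = 13 + 53 = 66)
X(G) = -7 + G² (X(G) = -7 + ((G - G) + G)² = -7 + (0 + G)² = -7 + G²)
(X(-115) + c(123)) + B(65, 172) = ((-7 + (-115)²) + 66) + 65 = ((-7 + 13225) + 66) + 65 = (13218 + 66) + 65 = 13284 + 65 = 13349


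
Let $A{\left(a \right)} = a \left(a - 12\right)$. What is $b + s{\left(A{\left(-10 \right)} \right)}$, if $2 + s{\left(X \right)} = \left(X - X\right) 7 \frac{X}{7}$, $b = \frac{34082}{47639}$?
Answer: $- \frac{61196}{47639} \approx -1.2846$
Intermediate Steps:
$b = \frac{34082}{47639}$ ($b = 34082 \cdot \frac{1}{47639} = \frac{34082}{47639} \approx 0.71542$)
$A{\left(a \right)} = a \left(-12 + a\right)$
$s{\left(X \right)} = -2$ ($s{\left(X \right)} = -2 + \left(X - X\right) 7 \frac{X}{7} = -2 + 0 \cdot 7 X \frac{1}{7} = -2 + 0 \frac{X}{7} = -2 + 0 = -2$)
$b + s{\left(A{\left(-10 \right)} \right)} = \frac{34082}{47639} - 2 = - \frac{61196}{47639}$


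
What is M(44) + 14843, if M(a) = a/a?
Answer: 14844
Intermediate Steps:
M(a) = 1
M(44) + 14843 = 1 + 14843 = 14844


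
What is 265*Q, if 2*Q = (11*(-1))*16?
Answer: -23320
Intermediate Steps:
Q = -88 (Q = ((11*(-1))*16)/2 = (-11*16)/2 = (1/2)*(-176) = -88)
265*Q = 265*(-88) = -23320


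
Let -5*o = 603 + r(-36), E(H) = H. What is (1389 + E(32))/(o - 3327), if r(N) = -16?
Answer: -7105/17222 ≈ -0.41255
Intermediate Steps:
o = -587/5 (o = -(603 - 16)/5 = -⅕*587 = -587/5 ≈ -117.40)
(1389 + E(32))/(o - 3327) = (1389 + 32)/(-587/5 - 3327) = 1421/(-17222/5) = 1421*(-5/17222) = -7105/17222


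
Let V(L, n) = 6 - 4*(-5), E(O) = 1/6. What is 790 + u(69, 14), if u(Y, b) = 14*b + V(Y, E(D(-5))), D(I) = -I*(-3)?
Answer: 1012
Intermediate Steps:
D(I) = 3*I (D(I) = -(-3)*I = 3*I)
E(O) = 1/6
V(L, n) = 26 (V(L, n) = 6 + 20 = 26)
u(Y, b) = 26 + 14*b (u(Y, b) = 14*b + 26 = 26 + 14*b)
790 + u(69, 14) = 790 + (26 + 14*14) = 790 + (26 + 196) = 790 + 222 = 1012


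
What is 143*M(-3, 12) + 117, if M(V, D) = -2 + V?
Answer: -598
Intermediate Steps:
143*M(-3, 12) + 117 = 143*(-2 - 3) + 117 = 143*(-5) + 117 = -715 + 117 = -598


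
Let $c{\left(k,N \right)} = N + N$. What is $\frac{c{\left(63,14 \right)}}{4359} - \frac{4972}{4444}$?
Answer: $- \frac{489739}{440259} \approx -1.1124$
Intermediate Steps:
$c{\left(k,N \right)} = 2 N$
$\frac{c{\left(63,14 \right)}}{4359} - \frac{4972}{4444} = \frac{2 \cdot 14}{4359} - \frac{4972}{4444} = 28 \cdot \frac{1}{4359} - \frac{113}{101} = \frac{28}{4359} - \frac{113}{101} = - \frac{489739}{440259}$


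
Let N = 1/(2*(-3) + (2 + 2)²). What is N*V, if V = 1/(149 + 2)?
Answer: 1/1510 ≈ 0.00066225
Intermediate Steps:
V = 1/151 ≈ 0.0066225
N = ⅒ (N = 1/(-6 + 4²) = 1/(-6 + 16) = 1/10 = ⅒ ≈ 0.10000)
N*V = (⅒)*(1/151) = 1/1510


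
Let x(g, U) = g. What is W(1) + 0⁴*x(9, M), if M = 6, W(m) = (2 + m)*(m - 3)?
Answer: -6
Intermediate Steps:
W(m) = (-3 + m)*(2 + m) (W(m) = (2 + m)*(-3 + m) = (-3 + m)*(2 + m))
W(1) + 0⁴*x(9, M) = (-6 + 1² - 1*1) + 0⁴*9 = (-6 + 1 - 1) + 0*9 = -6 + 0 = -6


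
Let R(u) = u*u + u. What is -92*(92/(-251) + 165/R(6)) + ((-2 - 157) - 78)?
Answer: -992191/1757 ≈ -564.71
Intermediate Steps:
R(u) = u + u² (R(u) = u² + u = u + u²)
-92*(92/(-251) + 165/R(6)) + ((-2 - 157) - 78) = -92*(92/(-251) + 165/((6*(1 + 6)))) + ((-2 - 157) - 78) = -92*(92*(-1/251) + 165/((6*7))) + (-159 - 78) = -92*(-92/251 + 165/42) - 237 = -92*(-92/251 + 165*(1/42)) - 237 = -92*(-92/251 + 55/14) - 237 = -92*12517/3514 - 237 = -575782/1757 - 237 = -992191/1757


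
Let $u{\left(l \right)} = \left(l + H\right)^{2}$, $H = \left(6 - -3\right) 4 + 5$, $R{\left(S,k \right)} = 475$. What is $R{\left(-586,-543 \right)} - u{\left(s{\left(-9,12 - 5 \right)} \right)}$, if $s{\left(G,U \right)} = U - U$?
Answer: $-1206$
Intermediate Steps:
$s{\left(G,U \right)} = 0$
$H = 41$ ($H = \left(6 + 3\right) 4 + 5 = 9 \cdot 4 + 5 = 36 + 5 = 41$)
$u{\left(l \right)} = \left(41 + l\right)^{2}$ ($u{\left(l \right)} = \left(l + 41\right)^{2} = \left(41 + l\right)^{2}$)
$R{\left(-586,-543 \right)} - u{\left(s{\left(-9,12 - 5 \right)} \right)} = 475 - \left(41 + 0\right)^{2} = 475 - 41^{2} = 475 - 1681 = -1206$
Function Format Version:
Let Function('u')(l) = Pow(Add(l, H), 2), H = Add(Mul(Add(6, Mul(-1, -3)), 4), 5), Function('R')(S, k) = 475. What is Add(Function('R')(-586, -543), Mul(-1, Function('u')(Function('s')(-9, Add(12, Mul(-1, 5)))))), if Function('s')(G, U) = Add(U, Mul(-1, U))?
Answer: -1206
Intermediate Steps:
Function('s')(G, U) = 0
H = 41 (H = Add(Mul(Add(6, 3), 4), 5) = Add(Mul(9, 4), 5) = Add(36, 5) = 41)
Function('u')(l) = Pow(Add(41, l), 2) (Function('u')(l) = Pow(Add(l, 41), 2) = Pow(Add(41, l), 2))
Add(Function('R')(-586, -543), Mul(-1, Function('u')(Function('s')(-9, Add(12, Mul(-1, 5)))))) = Add(475, Mul(-1, Pow(Add(41, 0), 2))) = Add(475, Mul(-1, Pow(41, 2))) = Add(475, Mul(-1, 1681)) = Add(475, -1681) = -1206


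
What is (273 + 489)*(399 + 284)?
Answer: 520446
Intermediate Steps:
(273 + 489)*(399 + 284) = 762*683 = 520446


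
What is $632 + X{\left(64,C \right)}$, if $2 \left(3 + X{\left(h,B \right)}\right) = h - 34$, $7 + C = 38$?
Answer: $644$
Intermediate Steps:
$C = 31$ ($C = -7 + 38 = 31$)
$X{\left(h,B \right)} = -20 + \frac{h}{2}$ ($X{\left(h,B \right)} = -3 + \frac{h - 34}{2} = -3 + \frac{-34 + h}{2} = -3 + \left(-17 + \frac{h}{2}\right) = -20 + \frac{h}{2}$)
$632 + X{\left(64,C \right)} = 632 + \left(-20 + \frac{1}{2} \cdot 64\right) = 632 + \left(-20 + 32\right) = 632 + 12 = 644$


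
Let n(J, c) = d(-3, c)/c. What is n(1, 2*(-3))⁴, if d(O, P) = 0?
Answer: 0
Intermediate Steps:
n(J, c) = 0 (n(J, c) = 0/c = 0)
n(1, 2*(-3))⁴ = 0⁴ = 0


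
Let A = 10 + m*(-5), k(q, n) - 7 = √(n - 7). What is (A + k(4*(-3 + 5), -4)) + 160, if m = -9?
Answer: 222 + I*√11 ≈ 222.0 + 3.3166*I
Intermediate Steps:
k(q, n) = 7 + √(-7 + n) (k(q, n) = 7 + √(n - 7) = 7 + √(-7 + n))
A = 55 (A = 10 - 9*(-5) = 10 + 45 = 55)
(A + k(4*(-3 + 5), -4)) + 160 = (55 + (7 + √(-7 - 4))) + 160 = (55 + (7 + √(-11))) + 160 = (55 + (7 + I*√11)) + 160 = (62 + I*√11) + 160 = 222 + I*√11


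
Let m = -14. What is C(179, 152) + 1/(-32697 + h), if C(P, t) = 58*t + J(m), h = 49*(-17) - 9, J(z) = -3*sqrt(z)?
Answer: 295679823/33539 - 3*I*sqrt(14) ≈ 8816.0 - 11.225*I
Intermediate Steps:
h = -842 (h = -833 - 9 = -842)
C(P, t) = 58*t - 3*I*sqrt(14)
C(179, 152) + 1/(-32697 + h) = (58*152 - 3*I*sqrt(14)) + 1/(-32697 - 842) = (8816 - 3*I*sqrt(14)) + 1/(-33539) = (8816 - 3*I*sqrt(14)) - 1/33539 = 295679823/33539 - 3*I*sqrt(14)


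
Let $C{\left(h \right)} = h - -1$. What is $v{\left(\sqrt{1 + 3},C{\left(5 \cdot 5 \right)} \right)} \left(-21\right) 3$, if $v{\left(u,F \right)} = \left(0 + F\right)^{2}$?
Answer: $-42588$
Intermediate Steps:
$C{\left(h \right)} = 1 + h$ ($C{\left(h \right)} = h + 1 = 1 + h$)
$v{\left(u,F \right)} = F^{2}$
$v{\left(\sqrt{1 + 3},C{\left(5 \cdot 5 \right)} \right)} \left(-21\right) 3 = \left(1 + 5 \cdot 5\right)^{2} \left(-21\right) 3 = \left(1 + 25\right)^{2} \left(-21\right) 3 = 26^{2} \left(-21\right) 3 = 676 \left(-21\right) 3 = \left(-14196\right) 3 = -42588$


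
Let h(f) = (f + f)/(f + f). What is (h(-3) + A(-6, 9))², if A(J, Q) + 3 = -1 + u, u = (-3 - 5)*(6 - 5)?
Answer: 121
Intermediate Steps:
u = -8 (u = -8*1 = -8)
h(f) = 1 (h(f) = (2*f)/((2*f)) = (2*f)*(1/(2*f)) = 1)
A(J, Q) = -12 (A(J, Q) = -3 + (-1 - 8) = -3 - 9 = -12)
(h(-3) + A(-6, 9))² = (1 - 12)² = (-11)² = 121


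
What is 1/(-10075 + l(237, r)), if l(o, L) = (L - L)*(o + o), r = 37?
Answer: -1/10075 ≈ -9.9256e-5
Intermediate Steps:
l(o, L) = 0 (l(o, L) = 0*(2*o) = 0)
1/(-10075 + l(237, r)) = 1/(-10075 + 0) = 1/(-10075) = -1/10075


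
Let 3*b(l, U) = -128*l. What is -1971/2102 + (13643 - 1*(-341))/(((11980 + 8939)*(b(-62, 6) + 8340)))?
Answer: -5959351555/6355844726 ≈ -0.93762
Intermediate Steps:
b(l, U) = -128*l/3 (b(l, U) = (-128*l)/3 = -128*l/3)
-1971/2102 + (13643 - 1*(-341))/(((11980 + 8939)*(b(-62, 6) + 8340))) = -1971/2102 + (13643 - 1*(-341))/(((11980 + 8939)*(-128/3*(-62) + 8340))) = -1971*1/2102 + (13643 + 341)/((20919*(7936/3 + 8340))) = -1971/2102 + 13984/((20919*(32956/3))) = -1971/2102 + 13984/229802188 = -1971/2102 + 13984*(1/229802188) = -1971/2102 + 184/3023713 = -5959351555/6355844726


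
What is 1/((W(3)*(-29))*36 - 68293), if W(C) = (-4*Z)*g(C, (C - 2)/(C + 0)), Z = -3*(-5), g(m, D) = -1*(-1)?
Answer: -1/5653 ≈ -0.00017690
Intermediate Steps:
g(m, D) = 1
Z = 15
W(C) = -60 (W(C) = -4*15*1 = -60*1 = -60)
1/((W(3)*(-29))*36 - 68293) = 1/(-60*(-29)*36 - 68293) = 1/(1740*36 - 68293) = 1/(62640 - 68293) = 1/(-5653) = -1/5653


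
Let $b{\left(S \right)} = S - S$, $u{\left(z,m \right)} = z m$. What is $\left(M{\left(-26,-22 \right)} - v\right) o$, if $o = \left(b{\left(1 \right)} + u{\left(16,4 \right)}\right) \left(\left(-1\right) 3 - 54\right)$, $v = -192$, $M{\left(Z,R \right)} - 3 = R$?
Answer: $-631104$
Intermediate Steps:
$M{\left(Z,R \right)} = 3 + R$
$u{\left(z,m \right)} = m z$
$b{\left(S \right)} = 0$
$o = -3648$ ($o = \left(0 + 4 \cdot 16\right) \left(\left(-1\right) 3 - 54\right) = \left(0 + 64\right) \left(-3 - 54\right) = 64 \left(-57\right) = -3648$)
$\left(M{\left(-26,-22 \right)} - v\right) o = \left(\left(3 - 22\right) - -192\right) \left(-3648\right) = \left(-19 + 192\right) \left(-3648\right) = 173 \left(-3648\right) = -631104$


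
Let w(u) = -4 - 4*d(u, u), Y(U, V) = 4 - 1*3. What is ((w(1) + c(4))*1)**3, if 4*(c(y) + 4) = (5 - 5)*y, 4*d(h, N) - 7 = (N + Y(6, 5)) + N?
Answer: -5832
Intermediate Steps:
Y(U, V) = 1 (Y(U, V) = 4 - 3 = 1)
d(h, N) = 2 + N/2 (d(h, N) = 7/4 + ((N + 1) + N)/4 = 7/4 + ((1 + N) + N)/4 = 7/4 + (1 + 2*N)/4 = 7/4 + (1/4 + N/2) = 2 + N/2)
c(y) = -4 (c(y) = -4 + ((5 - 5)*y)/4 = -4 + (0*y)/4 = -4 + (1/4)*0 = -4 + 0 = -4)
w(u) = -12 - 2*u (w(u) = -4 - 4*(2 + u/2) = -4 + (-8 - 2*u) = -12 - 2*u)
((w(1) + c(4))*1)**3 = (((-12 - 2*1) - 4)*1)**3 = (((-12 - 2) - 4)*1)**3 = ((-14 - 4)*1)**3 = (-18*1)**3 = (-18)**3 = -5832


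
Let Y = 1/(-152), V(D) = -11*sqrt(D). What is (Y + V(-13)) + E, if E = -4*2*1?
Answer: -1217/152 - 11*I*sqrt(13) ≈ -8.0066 - 39.661*I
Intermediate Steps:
E = -8 (E = -8*1 = -8)
Y = -1/152 ≈ -0.0065789
(Y + V(-13)) + E = (-1/152 - 11*I*sqrt(13)) - 8 = -1217/152 - 11*I*sqrt(13)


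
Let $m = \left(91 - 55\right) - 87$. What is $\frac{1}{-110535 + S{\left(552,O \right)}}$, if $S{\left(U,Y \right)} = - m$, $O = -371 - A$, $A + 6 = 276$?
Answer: $- \frac{1}{110484} \approx -9.0511 \cdot 10^{-6}$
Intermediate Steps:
$A = 270$ ($A = -6 + 276 = 270$)
$m = -51$ ($m = 36 - 87 = -51$)
$O = -641$ ($O = -371 - 270 = -641$)
$S{\left(U,Y \right)} = 51$ ($S{\left(U,Y \right)} = \left(-1\right) \left(-51\right) = 51$)
$\frac{1}{-110535 + S{\left(552,O \right)}} = \frac{1}{-110535 + 51} = \frac{1}{-110484} = - \frac{1}{110484}$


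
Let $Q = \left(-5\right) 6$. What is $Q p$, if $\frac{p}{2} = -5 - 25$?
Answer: $1800$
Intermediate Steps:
$Q = -30$
$p = -60$ ($p = 2 \left(-5 - 25\right) = 2 \left(-30\right) = -60$)
$Q p = \left(-30\right) \left(-60\right) = 1800$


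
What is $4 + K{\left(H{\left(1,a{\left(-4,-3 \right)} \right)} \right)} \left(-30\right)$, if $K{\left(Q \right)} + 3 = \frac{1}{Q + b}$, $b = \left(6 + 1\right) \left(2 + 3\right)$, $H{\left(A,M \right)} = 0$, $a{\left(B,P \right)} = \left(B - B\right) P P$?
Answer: $\frac{652}{7} \approx 93.143$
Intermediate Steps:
$a{\left(B,P \right)} = 0$ ($a{\left(B,P \right)} = 0 P P = 0 P = 0$)
$b = 35$ ($b = 7 \cdot 5 = 35$)
$K{\left(Q \right)} = -3 + \frac{1}{35 + Q}$ ($K{\left(Q \right)} = -3 + \frac{1}{Q + 35} = -3 + \frac{1}{35 + Q}$)
$4 + K{\left(H{\left(1,a{\left(-4,-3 \right)} \right)} \right)} \left(-30\right) = 4 + \frac{-104 - 0}{35 + 0} \left(-30\right) = 4 + \frac{-104 + 0}{35} \left(-30\right) = 4 + \frac{1}{35} \left(-104\right) \left(-30\right) = 4 - - \frac{624}{7} = 4 + \frac{624}{7} = \frac{652}{7}$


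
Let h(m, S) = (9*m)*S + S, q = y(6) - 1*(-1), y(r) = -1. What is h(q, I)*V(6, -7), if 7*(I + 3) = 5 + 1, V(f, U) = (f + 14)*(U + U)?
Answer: 600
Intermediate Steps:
V(f, U) = 2*U*(14 + f) (V(f, U) = (14 + f)*(2*U) = 2*U*(14 + f))
I = -15/7 (I = -3 + (5 + 1)/7 = -3 + (1/7)*6 = -3 + 6/7 = -15/7 ≈ -2.1429)
q = 0 (q = -1 - 1*(-1) = -1 + 1 = 0)
h(m, S) = S + 9*S*m (h(m, S) = 9*S*m + S = S + 9*S*m)
h(q, I)*V(6, -7) = (-15*(1 + 9*0)/7)*(2*(-7)*(14 + 6)) = (-15*(1 + 0)/7)*(2*(-7)*20) = -15/7*1*(-280) = -15/7*(-280) = 600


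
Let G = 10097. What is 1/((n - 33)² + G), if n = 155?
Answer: 1/24981 ≈ 4.0030e-5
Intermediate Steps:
1/((n - 33)² + G) = 1/((155 - 33)² + 10097) = 1/(122² + 10097) = 1/(14884 + 10097) = 1/24981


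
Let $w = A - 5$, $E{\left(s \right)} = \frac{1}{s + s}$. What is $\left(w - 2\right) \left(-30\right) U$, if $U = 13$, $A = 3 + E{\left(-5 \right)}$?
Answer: $1599$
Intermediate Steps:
$E{\left(s \right)} = \frac{1}{2 s}$
$A = \frac{29}{10}$ ($A = 3 + \frac{1}{2 \left(-5\right)} = 3 + \frac{1}{2} \left(- \frac{1}{5}\right) = 3 - \frac{1}{10} = \frac{29}{10} \approx 2.9$)
$w = - \frac{21}{10}$ ($w = \frac{29}{10} - 5 = - \frac{21}{10} \approx -2.1$)
$\left(w - 2\right) \left(-30\right) U = \left(- \frac{21}{10} - 2\right) \left(-30\right) 13 = \left(- \frac{41}{10}\right) \left(-30\right) 13 = 123 \cdot 13 = 1599$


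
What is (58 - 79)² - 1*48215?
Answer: -47774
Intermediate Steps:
(58 - 79)² - 1*48215 = (-21)² - 48215 = 441 - 48215 = -47774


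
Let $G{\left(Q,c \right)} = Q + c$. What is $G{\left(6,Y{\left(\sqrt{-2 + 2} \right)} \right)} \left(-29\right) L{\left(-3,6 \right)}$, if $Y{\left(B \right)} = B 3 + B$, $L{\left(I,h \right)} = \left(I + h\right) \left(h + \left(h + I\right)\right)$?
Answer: $-4698$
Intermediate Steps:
$L{\left(I,h \right)} = \left(I + h\right) \left(I + 2 h\right)$ ($L{\left(I,h \right)} = \left(I + h\right) \left(h + \left(I + h\right)\right) = \left(I + h\right) \left(I + 2 h\right)$)
$Y{\left(B \right)} = 4 B$ ($Y{\left(B \right)} = 3 B + B = 4 B$)
$G{\left(6,Y{\left(\sqrt{-2 + 2} \right)} \right)} \left(-29\right) L{\left(-3,6 \right)} = \left(6 + 4 \sqrt{-2 + 2}\right) \left(-29\right) \left(\left(-3\right)^{2} + 2 \cdot 6^{2} + 3 \left(-3\right) 6\right) = \left(6 + 4 \sqrt{0}\right) \left(-29\right) \left(9 + 2 \cdot 36 - 54\right) = \left(6 + 4 \cdot 0\right) \left(-29\right) \left(9 + 72 - 54\right) = \left(6 + 0\right) \left(-29\right) 27 = 6 \left(-29\right) 27 = \left(-174\right) 27 = -4698$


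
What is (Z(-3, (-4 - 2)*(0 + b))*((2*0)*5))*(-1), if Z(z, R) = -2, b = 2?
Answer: 0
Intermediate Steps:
(Z(-3, (-4 - 2)*(0 + b))*((2*0)*5))*(-1) = -2*2*0*5*(-1) = -0*5*(-1) = -2*0*(-1) = 0*(-1) = 0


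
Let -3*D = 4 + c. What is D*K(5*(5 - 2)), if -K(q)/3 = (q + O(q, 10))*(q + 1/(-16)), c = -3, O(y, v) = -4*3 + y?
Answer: 2151/8 ≈ 268.88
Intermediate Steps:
O(y, v) = -12 + y
D = -⅓ (D = -(4 - 3)/3 = -⅓*1 = -⅓ ≈ -0.33333)
K(q) = -3*(-12 + 2*q)*(-1/16 + q) (K(q) = -3*(q + (-12 + q))*(q + 1/(-16)) = -3*(-12 + 2*q)*(q - 1/16) = -3*(-12 + 2*q)*(-1/16 + q))
D*K(5*(5 - 2)) = -(-9/4 - 6*25*(5 - 2)² + 291*(5*(5 - 2))/8)/3 = -(-9/4 - 6*(5*3)² + 291*(5*3)/8)/3 = -(-9/4 - 6*15² + (291/8)*15)/3 = -(-9/4 - 6*225 + 4365/8)/3 = -(-9/4 - 1350 + 4365/8)/3 = -⅓*(-6453/8) = 2151/8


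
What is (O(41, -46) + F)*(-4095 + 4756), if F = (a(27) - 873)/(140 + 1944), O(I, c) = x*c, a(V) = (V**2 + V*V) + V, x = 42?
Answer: -665242959/521 ≈ -1.2769e+6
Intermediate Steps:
a(V) = V + 2*V**2 (a(V) = (V**2 + V**2) + V = 2*V**2 + V = V + 2*V**2)
O(I, c) = 42*c
F = 153/521 (F = (27*(1 + 2*27) - 873)/(140 + 1944) = (27*(1 + 54) - 873)/2084 = (27*55 - 873)*(1/2084) = (1485 - 873)*(1/2084) = 612*(1/2084) = 153/521 ≈ 0.29367)
(O(41, -46) + F)*(-4095 + 4756) = (42*(-46) + 153/521)*(-4095 + 4756) = (-1932 + 153/521)*661 = -1006419/521*661 = -665242959/521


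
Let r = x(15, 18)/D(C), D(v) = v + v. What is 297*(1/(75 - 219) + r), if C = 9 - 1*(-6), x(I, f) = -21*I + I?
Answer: -47553/16 ≈ -2972.1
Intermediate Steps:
x(I, f) = -20*I
C = 15 (C = 9 + 6 = 15)
D(v) = 2*v
r = -10 (r = (-20*15)/((2*15)) = -300/30 = -300*1/30 = -10)
297*(1/(75 - 219) + r) = 297*(1/(75 - 219) - 10) = 297*(1/(-144) - 10) = 297*(-1/144 - 10) = 297*(-1441/144) = -47553/16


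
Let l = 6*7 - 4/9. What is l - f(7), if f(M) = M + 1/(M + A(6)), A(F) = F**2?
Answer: 13364/387 ≈ 34.532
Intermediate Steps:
l = 374/9 (l = 42 - 4*1/9 = 42 - 4/9 = 374/9 ≈ 41.556)
f(M) = M + 1/(36 + M) (f(M) = M + 1/(M + 6**2) = M + 1/(M + 36) = M + 1/(36 + M))
l - f(7) = 374/9 - (1 + 7**2 + 36*7)/(36 + 7) = 374/9 - (1 + 49 + 252)/43 = 374/9 - 302/43 = 13364/387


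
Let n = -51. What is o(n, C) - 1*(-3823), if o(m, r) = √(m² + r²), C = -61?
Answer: 3823 + √6322 ≈ 3902.5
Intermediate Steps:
o(n, C) - 1*(-3823) = √((-51)² + (-61)²) - 1*(-3823) = √(2601 + 3721) + 3823 = √6322 + 3823 = 3823 + √6322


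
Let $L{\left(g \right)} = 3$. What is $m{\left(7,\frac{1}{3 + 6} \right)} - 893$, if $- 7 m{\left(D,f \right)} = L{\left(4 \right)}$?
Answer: $- \frac{6254}{7} \approx -893.43$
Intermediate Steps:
$m{\left(D,f \right)} = - \frac{3}{7}$ ($m{\left(D,f \right)} = \left(- \frac{1}{7}\right) 3 = - \frac{3}{7}$)
$m{\left(7,\frac{1}{3 + 6} \right)} - 893 = - \frac{3}{7} - 893 = - \frac{6254}{7}$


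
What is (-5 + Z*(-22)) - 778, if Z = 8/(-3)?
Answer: -2173/3 ≈ -724.33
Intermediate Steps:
Z = -8/3 (Z = 8*(-⅓) = -8/3 ≈ -2.6667)
(-5 + Z*(-22)) - 778 = (-5 - 8/3*(-22)) - 778 = (-5 + 176/3) - 778 = 161/3 - 778 = -2173/3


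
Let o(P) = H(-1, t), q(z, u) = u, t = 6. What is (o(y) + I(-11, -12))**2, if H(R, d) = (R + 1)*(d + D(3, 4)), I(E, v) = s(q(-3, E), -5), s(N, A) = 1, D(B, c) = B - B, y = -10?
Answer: 1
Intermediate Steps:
D(B, c) = 0
I(E, v) = 1
H(R, d) = d*(1 + R) (H(R, d) = (R + 1)*(d + 0) = (1 + R)*d = d*(1 + R))
o(P) = 0 (o(P) = 6*(1 - 1) = 6*0 = 0)
(o(y) + I(-11, -12))**2 = (0 + 1)**2 = 1**2 = 1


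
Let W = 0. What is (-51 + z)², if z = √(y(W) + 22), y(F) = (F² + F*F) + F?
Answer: (51 - √22)² ≈ 2144.6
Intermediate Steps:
y(F) = F + 2*F² (y(F) = (F² + F²) + F = 2*F² + F = F + 2*F²)
z = √22 (z = √(0*(1 + 2*0) + 22) = √(0*(1 + 0) + 22) = √(0*1 + 22) = √(0 + 22) = √22 ≈ 4.6904)
(-51 + z)² = (-51 + √22)²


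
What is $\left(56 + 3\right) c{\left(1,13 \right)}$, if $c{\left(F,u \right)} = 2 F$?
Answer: $118$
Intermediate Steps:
$\left(56 + 3\right) c{\left(1,13 \right)} = \left(56 + 3\right) 2 \cdot 1 = 59 \cdot 2 = 118$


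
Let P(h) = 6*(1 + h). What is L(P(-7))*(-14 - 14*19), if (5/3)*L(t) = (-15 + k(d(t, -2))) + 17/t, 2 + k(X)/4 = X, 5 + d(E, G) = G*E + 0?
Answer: -123242/3 ≈ -41081.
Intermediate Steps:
d(E, G) = -5 + E*G (d(E, G) = -5 + (G*E + 0) = -5 + (E*G + 0) = -5 + E*G)
P(h) = 6 + 6*h
k(X) = -8 + 4*X
L(t) = -129/5 - 24*t/5 + 51/(5*t) (L(t) = 3*((-15 + (-8 + 4*(-5 + t*(-2)))) + 17/t)/5 = 3*((-15 + (-8 + 4*(-5 - 2*t))) + 17/t)/5 = 3*((-15 + (-8 + (-20 - 8*t))) + 17/t)/5 = 3*((-15 + (-28 - 8*t)) + 17/t)/5 = 3*((-43 - 8*t) + 17/t)/5 = 3*(-43 - 8*t + 17/t)/5 = -129/5 - 24*t/5 + 51/(5*t))
L(P(-7))*(-14 - 14*19) = (3*(17 - 43*(6 + 6*(-7)) - 8*(6 + 6*(-7))²)/(5*(6 + 6*(-7))))*(-14 - 14*19) = (3*(17 - 43*(6 - 42) - 8*(6 - 42)²)/(5*(6 - 42)))*(-14 - 266) = ((⅗)*(17 - 43*(-36) - 8*(-36)²)/(-36))*(-280) = ((⅗)*(-1/36)*(17 + 1548 - 8*1296))*(-280) = ((⅗)*(-1/36)*(17 + 1548 - 10368))*(-280) = ((⅗)*(-1/36)*(-8803))*(-280) = (8803/60)*(-280) = -123242/3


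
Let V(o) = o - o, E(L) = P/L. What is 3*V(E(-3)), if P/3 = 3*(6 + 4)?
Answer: 0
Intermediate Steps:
P = 90 (P = 3*(3*(6 + 4)) = 3*(3*10) = 3*30 = 90)
E(L) = 90/L
V(o) = 0
3*V(E(-3)) = 3*0 = 0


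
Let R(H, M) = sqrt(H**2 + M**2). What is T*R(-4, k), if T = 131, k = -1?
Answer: 131*sqrt(17) ≈ 540.13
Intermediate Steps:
T*R(-4, k) = 131*sqrt((-4)**2 + (-1)**2) = 131*sqrt(16 + 1) = 131*sqrt(17)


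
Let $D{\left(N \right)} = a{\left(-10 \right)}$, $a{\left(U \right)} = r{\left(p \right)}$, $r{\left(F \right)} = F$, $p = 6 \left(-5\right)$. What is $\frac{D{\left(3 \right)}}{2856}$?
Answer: $- \frac{5}{476} \approx -0.010504$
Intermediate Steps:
$p = -30$
$a{\left(U \right)} = -30$
$D{\left(N \right)} = -30$
$\frac{D{\left(3 \right)}}{2856} = - \frac{30}{2856} = \left(-30\right) \frac{1}{2856} = - \frac{5}{476}$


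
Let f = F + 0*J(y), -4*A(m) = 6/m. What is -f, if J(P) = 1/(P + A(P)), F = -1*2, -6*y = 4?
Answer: 2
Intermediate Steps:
y = -2/3 (y = -1/6*4 = -2/3 ≈ -0.66667)
A(m) = -3/(2*m)
F = -2
J(P) = 1/(P - 3/(2*P))
f = -2 (f = -2 + 0*(2*(-2/3)/(-3 + 2*(-2/3)**2)) = -2 + 0*(2*(-2/3)/(-3 + 2*(4/9))) = -2 + 0*(2*(-2/3)/(-3 + 8/9)) = -2 + 0*(2*(-2/3)/(-19/9)) = -2 + 0*(2*(-2/3)*(-9/19)) = -2 + 0*(12/19) = -2 + 0 = -2)
-f = -1*(-2) = 2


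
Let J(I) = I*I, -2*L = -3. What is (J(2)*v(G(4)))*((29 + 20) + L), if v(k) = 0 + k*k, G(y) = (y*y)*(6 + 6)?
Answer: 7446528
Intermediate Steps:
L = 3/2 (L = -1/2*(-3) = 3/2 ≈ 1.5000)
G(y) = 12*y**2 (G(y) = y**2*12 = 12*y**2)
v(k) = k**2 (v(k) = 0 + k**2 = k**2)
J(I) = I**2
(J(2)*v(G(4)))*((29 + 20) + L) = (2**2*(12*4**2)**2)*((29 + 20) + 3/2) = (4*(12*16)**2)*(49 + 3/2) = (4*192**2)*(101/2) = (4*36864)*(101/2) = 147456*(101/2) = 7446528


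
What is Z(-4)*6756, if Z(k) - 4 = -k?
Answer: 54048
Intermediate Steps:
Z(k) = 4 - k
Z(-4)*6756 = (4 - 1*(-4))*6756 = (4 + 4)*6756 = 8*6756 = 54048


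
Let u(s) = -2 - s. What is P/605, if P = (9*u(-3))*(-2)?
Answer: -18/605 ≈ -0.029752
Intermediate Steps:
P = -18 (P = (9*(-2 - 1*(-3)))*(-2) = (9*(-2 + 3))*(-2) = (9*1)*(-2) = 9*(-2) = -18)
P/605 = -18/605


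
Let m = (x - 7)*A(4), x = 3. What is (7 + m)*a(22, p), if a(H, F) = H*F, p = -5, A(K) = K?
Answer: 990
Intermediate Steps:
a(H, F) = F*H
m = -16 (m = (3 - 7)*4 = -4*4 = -16)
(7 + m)*a(22, p) = (7 - 16)*(-5*22) = -9*(-110) = 990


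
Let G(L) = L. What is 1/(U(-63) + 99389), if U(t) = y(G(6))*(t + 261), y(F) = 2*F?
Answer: 1/101765 ≈ 9.8266e-6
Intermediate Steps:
U(t) = 3132 + 12*t (U(t) = (2*6)*(t + 261) = 12*(261 + t) = 3132 + 12*t)
1/(U(-63) + 99389) = 1/((3132 + 12*(-63)) + 99389) = 1/((3132 - 756) + 99389) = 1/(2376 + 99389) = 1/101765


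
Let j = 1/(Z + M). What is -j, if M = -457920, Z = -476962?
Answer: 1/934882 ≈ 1.0697e-6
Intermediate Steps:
j = -1/934882 (j = 1/(-476962 - 457920) = 1/(-934882) = -1/934882 ≈ -1.0697e-6)
-j = -1*(-1/934882) = 1/934882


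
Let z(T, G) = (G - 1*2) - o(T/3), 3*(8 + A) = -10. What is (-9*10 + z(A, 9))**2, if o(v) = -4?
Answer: 6241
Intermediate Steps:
A = -34/3 (A = -8 + (1/3)*(-10) = -8 - 10/3 = -34/3 ≈ -11.333)
z(T, G) = 2 + G (z(T, G) = (G - 1*2) - 1*(-4) = (G - 2) + 4 = (-2 + G) + 4 = 2 + G)
(-9*10 + z(A, 9))**2 = (-9*10 + (2 + 9))**2 = (-90 + 11)**2 = (-79)**2 = 6241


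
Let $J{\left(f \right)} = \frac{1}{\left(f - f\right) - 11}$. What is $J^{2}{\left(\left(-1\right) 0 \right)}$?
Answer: $\frac{1}{121} \approx 0.0082645$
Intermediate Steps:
$J{\left(f \right)} = - \frac{1}{11}$ ($J{\left(f \right)} = \frac{1}{0 - 11} = \frac{1}{-11} = - \frac{1}{11}$)
$J^{2}{\left(\left(-1\right) 0 \right)} = \left(- \frac{1}{11}\right)^{2} = \frac{1}{121}$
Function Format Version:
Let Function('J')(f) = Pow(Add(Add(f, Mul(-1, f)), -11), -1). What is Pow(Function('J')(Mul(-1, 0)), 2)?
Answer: Rational(1, 121) ≈ 0.0082645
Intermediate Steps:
Function('J')(f) = Rational(-1, 11) (Function('J')(f) = Pow(Add(0, -11), -1) = Pow(-11, -1) = Rational(-1, 11))
Pow(Function('J')(Mul(-1, 0)), 2) = Pow(Rational(-1, 11), 2) = Rational(1, 121)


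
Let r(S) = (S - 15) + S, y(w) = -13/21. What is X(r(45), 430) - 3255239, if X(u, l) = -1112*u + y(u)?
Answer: -70111432/21 ≈ -3.3386e+6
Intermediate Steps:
y(w) = -13/21 (y(w) = -13*1/21 = -13/21)
r(S) = -15 + 2*S (r(S) = (-15 + S) + S = -15 + 2*S)
X(u, l) = -13/21 - 1112*u (X(u, l) = -1112*u - 13/21 = -13/21 - 1112*u)
X(r(45), 430) - 3255239 = (-13/21 - 1112*(-15 + 2*45)) - 3255239 = (-13/21 - 1112*(-15 + 90)) - 3255239 = (-13/21 - 1112*75) - 3255239 = (-13/21 - 83400) - 3255239 = -1751413/21 - 3255239 = -70111432/21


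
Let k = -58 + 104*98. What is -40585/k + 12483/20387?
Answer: -36889667/10873782 ≈ -3.3925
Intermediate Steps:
k = 10134 (k = -58 + 10192 = 10134)
-40585/k + 12483/20387 = -40585/10134 + 12483/20387 = -40585*1/10134 + 12483*(1/20387) = -40585/10134 + 657/1073 = -36889667/10873782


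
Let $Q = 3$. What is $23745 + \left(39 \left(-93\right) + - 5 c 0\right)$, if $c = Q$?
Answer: $20118$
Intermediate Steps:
$c = 3$
$23745 + \left(39 \left(-93\right) + - 5 c 0\right) = 23745 + \left(39 \left(-93\right) + \left(-5\right) 3 \cdot 0\right) = 23745 - 3627 = 20118$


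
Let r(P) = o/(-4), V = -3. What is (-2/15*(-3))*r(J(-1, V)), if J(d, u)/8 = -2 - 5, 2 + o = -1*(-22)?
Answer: -2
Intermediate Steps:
o = 20 (o = -2 - 1*(-22) = -2 + 22 = 20)
J(d, u) = -56 (J(d, u) = 8*(-2 - 5) = 8*(-7) = -56)
r(P) = -5 (r(P) = 20/(-4) = 20*(-1/4) = -5)
(-2/15*(-3))*r(J(-1, V)) = (-2/15*(-3))*(-5) = (-2*1/15*(-3))*(-5) = -2/15*(-3)*(-5) = (2/5)*(-5) = -2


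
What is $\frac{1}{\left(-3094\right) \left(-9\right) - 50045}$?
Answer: $- \frac{1}{22199} \approx -4.5047 \cdot 10^{-5}$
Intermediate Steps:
$\frac{1}{\left(-3094\right) \left(-9\right) - 50045} = \frac{1}{27846 - 50045} = \frac{1}{-22199} = - \frac{1}{22199}$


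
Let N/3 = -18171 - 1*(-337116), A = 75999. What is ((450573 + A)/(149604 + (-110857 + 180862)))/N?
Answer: 58508/23347730835 ≈ 2.5059e-6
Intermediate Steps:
N = 956835 (N = 3*(-18171 - 1*(-337116)) = 3*(-18171 + 337116) = 3*318945 = 956835)
((450573 + A)/(149604 + (-110857 + 180862)))/N = ((450573 + 75999)/(149604 + (-110857 + 180862)))/956835 = (526572/(149604 + 70005))*(1/956835) = (526572/219609)*(1/956835) = (526572*(1/219609))*(1/956835) = (58508/24401)*(1/956835) = 58508/23347730835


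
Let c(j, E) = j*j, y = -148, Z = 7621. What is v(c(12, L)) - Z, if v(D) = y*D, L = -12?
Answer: -28933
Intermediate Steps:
c(j, E) = j²
v(D) = -148*D
v(c(12, L)) - Z = -148*12² - 1*7621 = -148*144 - 7621 = -21312 - 7621 = -28933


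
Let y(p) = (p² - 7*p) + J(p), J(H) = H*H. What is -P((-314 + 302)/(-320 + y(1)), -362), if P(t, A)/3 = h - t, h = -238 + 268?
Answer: -29214/325 ≈ -89.889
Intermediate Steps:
J(H) = H²
h = 30
y(p) = -7*p + 2*p² (y(p) = (p² - 7*p) + p² = -7*p + 2*p²)
P(t, A) = 90 - 3*t (P(t, A) = 3*(30 - t) = 90 - 3*t)
-P((-314 + 302)/(-320 + y(1)), -362) = -(90 - 3*(-314 + 302)/(-320 + 1*(-7 + 2*1))) = -(90 - (-36)/(-320 + 1*(-7 + 2))) = -(90 - (-36)/(-320 + 1*(-5))) = -(90 - (-36)/(-320 - 5)) = -(90 - (-36)/(-325)) = -(90 - (-36)*(-1)/325) = -(90 - 3*12/325) = -(90 - 36/325) = -1*29214/325 = -29214/325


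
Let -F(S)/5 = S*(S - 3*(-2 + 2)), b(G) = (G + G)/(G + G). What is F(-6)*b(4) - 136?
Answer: -316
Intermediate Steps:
b(G) = 1 (b(G) = (2*G)/((2*G)) = (2*G)*(1/(2*G)) = 1)
F(S) = -5*S² (F(S) = -5*S*(S - 3*(-2 + 2)) = -5*S*(S - 3*0) = -5*S*(S + 0) = -5*S*S = -5*S²)
F(-6)*b(4) - 136 = -5*(-6)²*1 - 136 = -5*36*1 - 136 = -180*1 - 136 = -180 - 136 = -316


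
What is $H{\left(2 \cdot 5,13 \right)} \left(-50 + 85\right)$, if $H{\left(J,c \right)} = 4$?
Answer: $140$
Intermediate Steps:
$H{\left(2 \cdot 5,13 \right)} \left(-50 + 85\right) = 4 \left(-50 + 85\right) = 4 \cdot 35 = 140$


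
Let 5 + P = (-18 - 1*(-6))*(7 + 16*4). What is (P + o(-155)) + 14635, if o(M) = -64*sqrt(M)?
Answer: 13778 - 64*I*sqrt(155) ≈ 13778.0 - 796.79*I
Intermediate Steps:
P = -857 (P = -5 + (-18 - 1*(-6))*(7 + 16*4) = -5 + (-18 + 6)*(7 + 64) = -5 - 12*71 = -5 - 852 = -857)
(P + o(-155)) + 14635 = (-857 - 64*I*sqrt(155)) + 14635 = 13778 - 64*I*sqrt(155)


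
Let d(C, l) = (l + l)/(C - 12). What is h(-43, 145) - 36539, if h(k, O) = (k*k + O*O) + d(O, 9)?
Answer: -1817427/133 ≈ -13665.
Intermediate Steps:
d(C, l) = 2*l/(-12 + C) (d(C, l) = (2*l)/(-12 + C) = 2*l/(-12 + C))
h(k, O) = O**2 + k**2 + 18/(-12 + O) (h(k, O) = (k*k + O*O) + 2*9/(-12 + O) = (k**2 + O**2) + 18/(-12 + O) = (O**2 + k**2) + 18/(-12 + O) = O**2 + k**2 + 18/(-12 + O))
h(-43, 145) - 36539 = (18 + (-12 + 145)*(145**2 + (-43)**2))/(-12 + 145) - 36539 = (18 + 133*(21025 + 1849))/133 - 36539 = (18 + 133*22874)/133 - 36539 = (18 + 3042242)/133 - 36539 = (1/133)*3042260 - 36539 = 3042260/133 - 36539 = -1817427/133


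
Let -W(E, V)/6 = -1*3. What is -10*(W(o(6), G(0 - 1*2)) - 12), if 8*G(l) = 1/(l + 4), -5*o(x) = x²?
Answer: -60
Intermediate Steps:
o(x) = -x²/5
G(l) = 1/(8*(4 + l)) (G(l) = 1/(8*(l + 4)) = 1/(8*(4 + l)))
W(E, V) = 18 (W(E, V) = -(-6)*3 = -6*(-3) = 18)
-10*(W(o(6), G(0 - 1*2)) - 12) = -10*(18 - 12) = -10*6 = -60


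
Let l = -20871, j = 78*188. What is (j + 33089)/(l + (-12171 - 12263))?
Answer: -2809/2665 ≈ -1.0540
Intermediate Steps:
j = 14664
(j + 33089)/(l + (-12171 - 12263)) = (14664 + 33089)/(-20871 + (-12171 - 12263)) = 47753/(-20871 - 24434) = 47753/(-45305) = 47753*(-1/45305) = -2809/2665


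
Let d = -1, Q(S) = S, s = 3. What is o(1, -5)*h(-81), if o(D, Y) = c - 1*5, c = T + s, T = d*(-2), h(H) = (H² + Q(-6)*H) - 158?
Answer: 0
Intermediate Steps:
h(H) = -158 + H² - 6*H (h(H) = (H² - 6*H) - 158 = -158 + H² - 6*H)
T = 2 (T = -1*(-2) = 2)
c = 5 (c = 2 + 3 = 5)
o(D, Y) = 0 (o(D, Y) = 5 - 1*5 = 5 - 5 = 0)
o(1, -5)*h(-81) = 0*(-158 + (-81)² - 6*(-81)) = 0*(-158 + 6561 + 486) = 0*6889 = 0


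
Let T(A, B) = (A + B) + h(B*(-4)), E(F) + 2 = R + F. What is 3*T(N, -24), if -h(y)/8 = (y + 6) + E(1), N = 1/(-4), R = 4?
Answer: -10371/4 ≈ -2592.8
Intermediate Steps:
N = -¼ ≈ -0.25000
E(F) = 2 + F (E(F) = -2 + (4 + F) = 2 + F)
h(y) = -72 - 8*y (h(y) = -8*((y + 6) + (2 + 1)) = -8*((6 + y) + 3) = -8*(9 + y) = -72 - 8*y)
T(A, B) = -72 + A + 33*B (T(A, B) = (A + B) + (-72 - 8*B*(-4)) = (A + B) + (-72 - (-32)*B) = (A + B) + (-72 + 32*B) = -72 + A + 33*B)
3*T(N, -24) = 3*(-72 - ¼ + 33*(-24)) = 3*(-72 - ¼ - 792) = 3*(-3457/4) = -10371/4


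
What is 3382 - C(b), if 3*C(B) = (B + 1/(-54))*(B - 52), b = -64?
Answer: 73436/81 ≈ 906.62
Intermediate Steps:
C(B) = (-52 + B)*(-1/54 + B)/3 (C(B) = ((B + 1/(-54))*(B - 52))/3 = ((B - 1/54)*(-52 + B))/3 = ((-1/54 + B)*(-52 + B))/3 = ((-52 + B)*(-1/54 + B))/3 = (-52 + B)*(-1/54 + B)/3)
3382 - C(b) = 3382 - (26/81 - 2809/162*(-64) + (1/3)*(-64)**2) = 3382 - (26/81 + 89888/81 + (1/3)*4096) = 3382 - (26/81 + 89888/81 + 4096/3) = 3382 - 1*200506/81 = 3382 - 200506/81 = 73436/81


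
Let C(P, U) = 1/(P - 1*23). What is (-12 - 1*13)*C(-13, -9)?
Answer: 25/36 ≈ 0.69444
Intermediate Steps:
C(P, U) = 1/(-23 + P) (C(P, U) = 1/(P - 23) = 1/(-23 + P))
(-12 - 1*13)*C(-13, -9) = (-12 - 1*13)/(-23 - 13) = (-12 - 13)/(-36) = -25*(-1/36) = 25/36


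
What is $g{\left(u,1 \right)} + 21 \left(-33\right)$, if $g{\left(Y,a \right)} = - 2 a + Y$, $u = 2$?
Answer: $-693$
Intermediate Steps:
$g{\left(Y,a \right)} = Y - 2 a$
$g{\left(u,1 \right)} + 21 \left(-33\right) = \left(2 - 2\right) + 21 \left(-33\right) = \left(2 - 2\right) - 693 = 0 - 693 = -693$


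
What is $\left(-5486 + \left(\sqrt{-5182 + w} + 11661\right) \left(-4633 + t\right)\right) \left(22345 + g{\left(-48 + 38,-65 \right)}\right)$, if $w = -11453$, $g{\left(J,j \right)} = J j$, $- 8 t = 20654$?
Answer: $- \frac{7738892355285}{4} - \frac{663612705 i \sqrt{16635}}{4} \approx -1.9347 \cdot 10^{12} - 2.1398 \cdot 10^{10} i$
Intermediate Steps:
$t = - \frac{10327}{4}$ ($t = \left(- \frac{1}{8}\right) 20654 = - \frac{10327}{4} \approx -2581.8$)
$\left(-5486 + \left(\sqrt{-5182 + w} + 11661\right) \left(-4633 + t\right)\right) \left(22345 + g{\left(-48 + 38,-65 \right)}\right) = \left(-5486 + \left(\sqrt{-5182 - 11453} + 11661\right) \left(-4633 - \frac{10327}{4}\right)\right) \left(22345 + \left(-48 + 38\right) \left(-65\right)\right) = \left(-5486 + \left(\sqrt{-16635} + 11661\right) \left(- \frac{28859}{4}\right)\right) \left(22345 - -650\right) = \left(-5486 + \left(i \sqrt{16635} + 11661\right) \left(- \frac{28859}{4}\right)\right) \left(22345 + 650\right) = \left(-5486 + \left(11661 + i \sqrt{16635}\right) \left(- \frac{28859}{4}\right)\right) 22995 = \left(-5486 - \left(\frac{336524799}{4} + \frac{28859 i \sqrt{16635}}{4}\right)\right) 22995 = \left(- \frac{336546743}{4} - \frac{28859 i \sqrt{16635}}{4}\right) 22995 = - \frac{7738892355285}{4} - \frac{663612705 i \sqrt{16635}}{4}$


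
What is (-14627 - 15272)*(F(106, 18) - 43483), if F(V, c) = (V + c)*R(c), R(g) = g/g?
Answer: 1296390741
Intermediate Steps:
R(g) = 1
F(V, c) = V + c (F(V, c) = (V + c)*1 = V + c)
(-14627 - 15272)*(F(106, 18) - 43483) = (-14627 - 15272)*((106 + 18) - 43483) = -29899*(124 - 43483) = -29899*(-43359) = 1296390741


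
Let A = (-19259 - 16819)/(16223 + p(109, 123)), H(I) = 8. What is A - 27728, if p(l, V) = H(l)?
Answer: -450089246/16231 ≈ -27730.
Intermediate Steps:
p(l, V) = 8
A = -36078/16231 (A = (-19259 - 16819)/(16223 + 8) = -36078/16231 ≈ -2.2228)
A - 27728 = -36078/16231 - 27728 = -450089246/16231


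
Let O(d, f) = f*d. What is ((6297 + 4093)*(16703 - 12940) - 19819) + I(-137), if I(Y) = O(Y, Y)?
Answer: 39096520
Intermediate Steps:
O(d, f) = d*f
I(Y) = Y**2 (I(Y) = Y*Y = Y**2)
((6297 + 4093)*(16703 - 12940) - 19819) + I(-137) = ((6297 + 4093)*(16703 - 12940) - 19819) + (-137)**2 = (10390*3763 - 19819) + 18769 = (39097570 - 19819) + 18769 = 39077751 + 18769 = 39096520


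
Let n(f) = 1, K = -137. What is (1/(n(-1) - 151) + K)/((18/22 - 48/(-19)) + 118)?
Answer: -4295159/3804150 ≈ -1.1291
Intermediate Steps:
(1/(n(-1) - 151) + K)/((18/22 - 48/(-19)) + 118) = (1/(1 - 151) - 137)/((18/22 - 48/(-19)) + 118) = (1/(-150) - 137)/((18*(1/22) - 48*(-1/19)) + 118) = (-1/150 - 137)/((9/11 + 48/19) + 118) = -20551/150/(699/209 + 118) = -20551/150/(25361/209) = (209/25361)*(-20551/150) = -4295159/3804150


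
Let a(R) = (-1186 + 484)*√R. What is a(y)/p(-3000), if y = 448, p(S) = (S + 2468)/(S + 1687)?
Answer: -1843452*√7/133 ≈ -36672.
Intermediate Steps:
p(S) = (2468 + S)/(1687 + S)
a(R) = -702*√R
a(y)/p(-3000) = (-5616*√7)/(((2468 - 3000)/(1687 - 3000))) = (-5616*√7)/((-532/(-1313))) = (-5616*√7)/((-1/1313*(-532))) = (-5616*√7)/(532/1313) = -5616*√7*(1313/532) = -1843452*√7/133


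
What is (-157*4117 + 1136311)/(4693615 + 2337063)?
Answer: 244971/3515339 ≈ 0.069686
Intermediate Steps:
(-157*4117 + 1136311)/(4693615 + 2337063) = (-646369 + 1136311)/7030678 = 489942*(1/7030678) = 244971/3515339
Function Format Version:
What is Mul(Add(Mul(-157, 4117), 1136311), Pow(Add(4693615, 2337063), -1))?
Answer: Rational(244971, 3515339) ≈ 0.069686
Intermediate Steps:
Mul(Add(Mul(-157, 4117), 1136311), Pow(Add(4693615, 2337063), -1)) = Mul(Add(-646369, 1136311), Pow(7030678, -1)) = Mul(489942, Rational(1, 7030678)) = Rational(244971, 3515339)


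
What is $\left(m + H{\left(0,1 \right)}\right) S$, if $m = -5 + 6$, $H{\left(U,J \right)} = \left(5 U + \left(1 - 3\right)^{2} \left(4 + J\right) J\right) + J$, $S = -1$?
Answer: $-22$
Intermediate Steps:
$H{\left(U,J \right)} = J + 5 U + J \left(16 + 4 J\right)$ ($H{\left(U,J \right)} = \left(5 U + \left(-2\right)^{2} \left(4 + J\right) J\right) + J = \left(5 U + 4 \left(4 + J\right) J\right) + J = \left(5 U + \left(16 + 4 J\right) J\right) + J = \left(5 U + J \left(16 + 4 J\right)\right) + J = J + 5 U + J \left(16 + 4 J\right)$)
$m = 1$
$\left(m + H{\left(0,1 \right)}\right) S = \left(1 + \left(4 \cdot 1^{2} + 5 \cdot 0 + 17 \cdot 1\right)\right) \left(-1\right) = \left(1 + \left(4 \cdot 1 + 0 + 17\right)\right) \left(-1\right) = \left(1 + \left(4 + 0 + 17\right)\right) \left(-1\right) = \left(1 + 21\right) \left(-1\right) = 22 \left(-1\right) = -22$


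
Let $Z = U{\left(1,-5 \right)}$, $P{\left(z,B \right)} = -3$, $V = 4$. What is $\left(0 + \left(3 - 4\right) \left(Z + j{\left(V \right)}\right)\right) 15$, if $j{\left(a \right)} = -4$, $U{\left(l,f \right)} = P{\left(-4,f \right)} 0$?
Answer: $60$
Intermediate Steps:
$U{\left(l,f \right)} = 0$ ($U{\left(l,f \right)} = \left(-3\right) 0 = 0$)
$Z = 0$
$\left(0 + \left(3 - 4\right) \left(Z + j{\left(V \right)}\right)\right) 15 = \left(0 + \left(3 - 4\right) \left(0 - 4\right)\right) 15 = \left(0 - -4\right) 15 = \left(0 + 4\right) 15 = 4 \cdot 15 = 60$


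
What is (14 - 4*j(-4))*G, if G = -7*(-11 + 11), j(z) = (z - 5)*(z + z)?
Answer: 0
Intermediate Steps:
j(z) = 2*z*(-5 + z) (j(z) = (-5 + z)*(2*z) = 2*z*(-5 + z))
G = 0 (G = -7*0 = 0)
(14 - 4*j(-4))*G = (14 - 8*(-4)*(-5 - 4))*0 = (14 - 8*(-4)*(-9))*0 = (14 - 4*72)*0 = (14 - 288)*0 = -274*0 = 0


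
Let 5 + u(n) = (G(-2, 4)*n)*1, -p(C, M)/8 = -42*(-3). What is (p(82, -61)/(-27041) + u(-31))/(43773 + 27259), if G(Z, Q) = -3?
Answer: 42511/34299577 ≈ 0.0012394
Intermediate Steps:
p(C, M) = -1008 (p(C, M) = -(-336)*(-3) = -8*126 = -1008)
u(n) = -5 - 3*n (u(n) = -5 - 3*n*1 = -5 - 3*n)
(p(82, -61)/(-27041) + u(-31))/(43773 + 27259) = (-1008/(-27041) + (-5 - 3*(-31)))/(43773 + 27259) = (-1008*(-1/27041) + (-5 + 93))/71032 = (144/3863 + 88)*(1/71032) = (340088/3863)*(1/71032) = 42511/34299577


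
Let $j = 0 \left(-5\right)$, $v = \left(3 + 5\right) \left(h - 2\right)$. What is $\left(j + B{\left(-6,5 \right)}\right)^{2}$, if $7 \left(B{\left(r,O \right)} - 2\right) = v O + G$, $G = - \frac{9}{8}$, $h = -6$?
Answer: $\frac{123201}{64} \approx 1925.0$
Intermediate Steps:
$v = -64$ ($v = \left(3 + 5\right) \left(-6 - 2\right) = 8 \left(-8\right) = -64$)
$G = - \frac{9}{8}$ ($G = \left(-9\right) \frac{1}{8} = - \frac{9}{8} \approx -1.125$)
$B{\left(r,O \right)} = \frac{103}{56} - \frac{64 O}{7}$ ($B{\left(r,O \right)} = 2 + \frac{- 64 O - \frac{9}{8}}{7} = 2 + \frac{- \frac{9}{8} - 64 O}{7} = 2 - \left(\frac{9}{56} + \frac{64 O}{7}\right) = \frac{103}{56} - \frac{64 O}{7}$)
$j = 0$
$\left(j + B{\left(-6,5 \right)}\right)^{2} = \left(0 + \left(\frac{103}{56} - \frac{320}{7}\right)\right)^{2} = \left(0 - \frac{351}{8}\right)^{2} = \left(- \frac{351}{8}\right)^{2} = \frac{123201}{64}$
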